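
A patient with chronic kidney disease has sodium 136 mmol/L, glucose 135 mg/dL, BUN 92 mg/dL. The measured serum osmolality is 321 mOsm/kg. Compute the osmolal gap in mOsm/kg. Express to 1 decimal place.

Calculated osmolality = 2·Na + glucose/18 + BUN/2.8
= 2·136 + 135/18 + 92/2.8
= 272 + 7.50 + 32.86
= 312.36 mOsm/kg ≈ 312.4 mOsm/kg
Osmolar gap = measured − calculated = 321 − 312.4 = 8.6 mOsm/kg

8.6 mOsm/kg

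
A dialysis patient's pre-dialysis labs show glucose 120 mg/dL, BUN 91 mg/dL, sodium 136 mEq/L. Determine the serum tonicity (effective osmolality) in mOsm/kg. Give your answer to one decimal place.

278.7 mOsm/kg

Effective osmolality excludes urea (freely permeant across cell membranes):
2·Na + glucose/18
= 2·136 + 120/18
= 272 + 6.67
= 278.67 mOsm/kg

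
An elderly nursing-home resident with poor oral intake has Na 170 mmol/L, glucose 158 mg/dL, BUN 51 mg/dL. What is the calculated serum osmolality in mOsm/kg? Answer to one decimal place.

Calculated osmolality = 2·Na + glucose/18 + BUN/2.8
= 2·170 + 158/18 + 51/2.8
= 340 + 8.78 + 18.21
= 366.99 mOsm/kg

367.0 mOsm/kg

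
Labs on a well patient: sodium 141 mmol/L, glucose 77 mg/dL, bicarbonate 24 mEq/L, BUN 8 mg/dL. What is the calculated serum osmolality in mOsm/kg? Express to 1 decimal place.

Calculated osmolality = 2·Na + glucose/18 + BUN/2.8
= 2·141 + 77/18 + 8/2.8
= 282 + 4.28 + 2.86
= 289.14 mOsm/kg

289.1 mOsm/kg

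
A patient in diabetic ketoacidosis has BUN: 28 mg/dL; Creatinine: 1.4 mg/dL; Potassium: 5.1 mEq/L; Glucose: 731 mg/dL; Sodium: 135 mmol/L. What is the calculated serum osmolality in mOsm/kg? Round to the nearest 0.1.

Calculated osmolality = 2·Na + glucose/18 + BUN/2.8
= 2·135 + 731/18 + 28/2.8
= 270 + 40.61 + 10
= 320.61 mOsm/kg

320.6 mOsm/kg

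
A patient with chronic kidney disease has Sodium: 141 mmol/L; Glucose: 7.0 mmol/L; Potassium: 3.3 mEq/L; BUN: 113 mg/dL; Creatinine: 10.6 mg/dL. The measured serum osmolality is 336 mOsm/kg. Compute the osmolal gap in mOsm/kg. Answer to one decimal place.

6.6 mOsm/kg

Calculated osmolality = 2·Na + glucose + BUN/2.8
= 2·141 + 7 + 113/2.8
= 282 + 7 + 40.36
= 329.36 mOsm/kg ≈ 329.4 mOsm/kg
Osmolar gap = measured − calculated = 336 − 329.4 = 6.6 mOsm/kg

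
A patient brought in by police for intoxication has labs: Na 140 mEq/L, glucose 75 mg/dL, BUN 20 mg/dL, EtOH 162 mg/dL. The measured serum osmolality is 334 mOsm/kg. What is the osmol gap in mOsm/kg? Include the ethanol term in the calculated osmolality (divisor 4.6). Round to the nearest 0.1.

Calculated osmolality = 2·Na + glucose/18 + BUN/2.8 + ethanol/4.6
= 2·140 + 75/18 + 20/2.8 + 162/4.6
= 280 + 4.17 + 7.14 + 35.22
= 326.53 mOsm/kg ≈ 326.5 mOsm/kg
Osmolar gap = measured − calculated = 334 − 326.5 = 7.5 mOsm/kg

7.5 mOsm/kg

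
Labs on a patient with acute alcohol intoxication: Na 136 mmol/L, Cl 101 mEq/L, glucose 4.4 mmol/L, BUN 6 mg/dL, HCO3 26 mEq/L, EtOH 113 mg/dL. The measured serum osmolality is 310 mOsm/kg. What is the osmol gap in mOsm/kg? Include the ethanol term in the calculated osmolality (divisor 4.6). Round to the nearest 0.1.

6.9 mOsm/kg

Calculated osmolality = 2·Na + glucose + BUN/2.8 + ethanol/4.6
= 2·136 + 4.4 + 6/2.8 + 113/4.6
= 272 + 4.40 + 2.14 + 24.57
= 303.11 mOsm/kg ≈ 303.1 mOsm/kg
Osmolar gap = measured − calculated = 310 − 303.1 = 6.9 mOsm/kg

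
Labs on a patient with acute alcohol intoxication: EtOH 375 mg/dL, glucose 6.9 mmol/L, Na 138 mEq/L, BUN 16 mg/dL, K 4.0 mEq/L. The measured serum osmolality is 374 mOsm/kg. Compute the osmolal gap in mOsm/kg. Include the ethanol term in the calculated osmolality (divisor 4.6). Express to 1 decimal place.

Calculated osmolality = 2·Na + glucose + BUN/2.8 + ethanol/4.6
= 2·138 + 6.9 + 16/2.8 + 375/4.6
= 276 + 6.90 + 5.71 + 81.52
= 370.13 mOsm/kg ≈ 370.1 mOsm/kg
Osmolar gap = measured − calculated = 374 − 370.1 = 3.9 mOsm/kg

3.9 mOsm/kg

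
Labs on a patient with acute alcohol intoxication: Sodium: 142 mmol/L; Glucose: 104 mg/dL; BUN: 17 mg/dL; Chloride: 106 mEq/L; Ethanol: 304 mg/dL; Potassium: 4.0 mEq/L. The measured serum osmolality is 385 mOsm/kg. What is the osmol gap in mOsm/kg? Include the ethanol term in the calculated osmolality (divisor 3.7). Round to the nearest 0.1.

7.0 mOsm/kg

Calculated osmolality = 2·Na + glucose/18 + BUN/2.8 + ethanol/3.7
= 2·142 + 104/18 + 17/2.8 + 304/3.7
= 284 + 5.78 + 6.07 + 82.16
= 378.01 mOsm/kg ≈ 378.0 mOsm/kg
Osmolar gap = measured − calculated = 385 − 378.0 = 7.0 mOsm/kg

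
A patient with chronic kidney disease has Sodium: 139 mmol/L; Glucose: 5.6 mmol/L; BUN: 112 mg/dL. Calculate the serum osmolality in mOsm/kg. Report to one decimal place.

Calculated osmolality = 2·Na + glucose + BUN/2.8
= 2·139 + 5.6 + 112/2.8
= 278 + 5.60 + 40
= 323.6 mOsm/kg

323.6 mOsm/kg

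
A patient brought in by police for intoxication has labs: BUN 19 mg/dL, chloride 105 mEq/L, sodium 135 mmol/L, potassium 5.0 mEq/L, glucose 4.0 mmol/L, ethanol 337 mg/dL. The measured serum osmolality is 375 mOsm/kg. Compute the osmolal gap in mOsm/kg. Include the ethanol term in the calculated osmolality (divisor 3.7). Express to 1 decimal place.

3.1 mOsm/kg

Calculated osmolality = 2·Na + glucose + BUN/2.8 + ethanol/3.7
= 2·135 + 4 + 19/2.8 + 337/3.7
= 270 + 4 + 6.79 + 91.08
= 371.87 mOsm/kg ≈ 371.9 mOsm/kg
Osmolar gap = measured − calculated = 375 − 371.9 = 3.1 mOsm/kg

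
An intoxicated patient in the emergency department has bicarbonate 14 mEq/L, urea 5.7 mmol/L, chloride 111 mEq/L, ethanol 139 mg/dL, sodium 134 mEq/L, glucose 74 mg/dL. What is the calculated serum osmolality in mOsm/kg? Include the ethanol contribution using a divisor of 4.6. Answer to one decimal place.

Calculated osmolality = 2·Na + glucose/18 + urea + ethanol/4.6
= 2·134 + 74/18 + 5.7 + 139/4.6
= 268 + 4.11 + 5.70 + 30.22
= 308.03 mOsm/kg

308.0 mOsm/kg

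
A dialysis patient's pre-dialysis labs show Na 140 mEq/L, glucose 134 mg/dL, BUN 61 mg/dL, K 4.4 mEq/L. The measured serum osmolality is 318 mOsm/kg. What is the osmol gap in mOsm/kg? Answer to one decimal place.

8.8 mOsm/kg

Calculated osmolality = 2·Na + glucose/18 + BUN/2.8
= 2·140 + 134/18 + 61/2.8
= 280 + 7.44 + 21.79
= 309.23 mOsm/kg ≈ 309.2 mOsm/kg
Osmolar gap = measured − calculated = 318 − 309.2 = 8.8 mOsm/kg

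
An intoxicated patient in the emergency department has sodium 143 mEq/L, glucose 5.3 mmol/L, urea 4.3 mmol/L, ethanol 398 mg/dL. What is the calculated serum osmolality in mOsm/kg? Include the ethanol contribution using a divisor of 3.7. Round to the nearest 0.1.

Calculated osmolality = 2·Na + glucose + urea + ethanol/3.7
= 2·143 + 5.3 + 4.3 + 398/3.7
= 286 + 5.30 + 4.30 + 107.57
= 403.17 mOsm/kg

403.2 mOsm/kg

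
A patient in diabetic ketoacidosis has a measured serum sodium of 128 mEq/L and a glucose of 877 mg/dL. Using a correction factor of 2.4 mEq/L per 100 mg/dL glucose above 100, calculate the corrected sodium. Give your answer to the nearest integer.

Corrected Na = measured Na + 2.4 · (glucose − 100)/100
= 128 + 2.4 · (877 − 100)/100
= 128 + 18.6
= 146.6 mEq/L

147 mEq/L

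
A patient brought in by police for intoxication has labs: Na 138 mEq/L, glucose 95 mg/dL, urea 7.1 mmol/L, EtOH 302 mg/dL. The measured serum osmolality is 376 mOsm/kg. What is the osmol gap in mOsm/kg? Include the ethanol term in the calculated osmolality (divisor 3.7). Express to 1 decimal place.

6.0 mOsm/kg

Calculated osmolality = 2·Na + glucose/18 + urea + ethanol/3.7
= 2·138 + 95/18 + 7.1 + 302/3.7
= 276 + 5.28 + 7.10 + 81.62
= 370 mOsm/kg ≈ 370.0 mOsm/kg
Osmolar gap = measured − calculated = 376 − 370.0 = 6.0 mOsm/kg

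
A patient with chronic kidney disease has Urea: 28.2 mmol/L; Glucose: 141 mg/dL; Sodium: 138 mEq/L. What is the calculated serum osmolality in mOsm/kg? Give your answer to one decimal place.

Calculated osmolality = 2·Na + glucose/18 + urea
= 2·138 + 141/18 + 28.2
= 276 + 7.83 + 28.20
= 312.03 mOsm/kg

312.0 mOsm/kg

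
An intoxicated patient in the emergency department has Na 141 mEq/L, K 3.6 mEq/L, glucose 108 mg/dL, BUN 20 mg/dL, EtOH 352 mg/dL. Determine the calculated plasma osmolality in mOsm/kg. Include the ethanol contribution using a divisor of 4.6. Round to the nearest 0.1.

Calculated osmolality = 2·Na + glucose/18 + BUN/2.8 + ethanol/4.6
= 2·141 + 108/18 + 20/2.8 + 352/4.6
= 282 + 6 + 7.14 + 76.52
= 371.66 mOsm/kg

371.7 mOsm/kg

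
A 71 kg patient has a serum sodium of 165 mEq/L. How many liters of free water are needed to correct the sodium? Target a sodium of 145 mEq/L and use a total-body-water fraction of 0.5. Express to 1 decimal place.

TBW = 0.5 · 71 = 35.5 L
Free water deficit = TBW · (Na/145 − 1)
= 35.5 · (165/145 − 1)
= 35.5 · 0.1379
= 4.9 L

4.9 L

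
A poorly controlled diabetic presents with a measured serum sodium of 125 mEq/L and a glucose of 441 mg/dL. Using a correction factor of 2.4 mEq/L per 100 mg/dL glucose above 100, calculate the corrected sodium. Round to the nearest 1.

133 mEq/L

Corrected Na = measured Na + 2.4 · (glucose − 100)/100
= 125 + 2.4 · (441 − 100)/100
= 125 + 8.2
= 133.2 mEq/L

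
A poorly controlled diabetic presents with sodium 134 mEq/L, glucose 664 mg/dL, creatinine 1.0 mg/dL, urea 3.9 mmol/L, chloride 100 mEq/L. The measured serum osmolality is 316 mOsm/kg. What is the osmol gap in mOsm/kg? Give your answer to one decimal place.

7.2 mOsm/kg

Calculated osmolality = 2·Na + glucose/18 + urea
= 2·134 + 664/18 + 3.9
= 268 + 36.89 + 3.90
= 308.79 mOsm/kg ≈ 308.8 mOsm/kg
Osmolar gap = measured − calculated = 316 − 308.8 = 7.2 mOsm/kg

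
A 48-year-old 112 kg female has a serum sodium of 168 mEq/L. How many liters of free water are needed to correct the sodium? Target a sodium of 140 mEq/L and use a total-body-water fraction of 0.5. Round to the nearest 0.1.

11.2 L

TBW = 0.5 · 112 = 56 L
Free water deficit = TBW · (Na/140 − 1)
= 56 · (168/140 − 1)
= 56 · 0.2
= 11.2 L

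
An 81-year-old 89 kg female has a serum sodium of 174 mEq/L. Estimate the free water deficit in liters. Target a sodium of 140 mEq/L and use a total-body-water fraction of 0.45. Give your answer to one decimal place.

TBW = 0.45 · 89 = 40.05 L
Free water deficit = TBW · (Na/140 − 1)
= 40.05 · (174/140 − 1)
= 40.05 · 0.2429
= 9.73 L

9.7 L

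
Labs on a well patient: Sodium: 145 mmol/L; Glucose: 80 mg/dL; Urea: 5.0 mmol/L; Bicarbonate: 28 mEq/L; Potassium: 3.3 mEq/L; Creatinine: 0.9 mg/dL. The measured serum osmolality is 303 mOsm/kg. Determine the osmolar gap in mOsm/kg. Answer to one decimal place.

3.6 mOsm/kg

Calculated osmolality = 2·Na + glucose/18 + urea
= 2·145 + 80/18 + 5
= 290 + 4.44 + 5
= 299.44 mOsm/kg ≈ 299.4 mOsm/kg
Osmolar gap = measured − calculated = 303 − 299.4 = 3.6 mOsm/kg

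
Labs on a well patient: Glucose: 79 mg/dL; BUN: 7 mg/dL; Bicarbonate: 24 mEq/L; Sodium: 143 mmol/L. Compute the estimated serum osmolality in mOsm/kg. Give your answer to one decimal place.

Calculated osmolality = 2·Na + glucose/18 + BUN/2.8
= 2·143 + 79/18 + 7/2.8
= 286 + 4.39 + 2.50
= 292.89 mOsm/kg

292.9 mOsm/kg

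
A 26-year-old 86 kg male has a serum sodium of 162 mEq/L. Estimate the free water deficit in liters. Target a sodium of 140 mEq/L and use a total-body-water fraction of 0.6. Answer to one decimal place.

TBW = 0.6 · 86 = 51.6 L
Free water deficit = TBW · (Na/140 − 1)
= 51.6 · (162/140 − 1)
= 51.6 · 0.1571
= 8.11 L

8.1 L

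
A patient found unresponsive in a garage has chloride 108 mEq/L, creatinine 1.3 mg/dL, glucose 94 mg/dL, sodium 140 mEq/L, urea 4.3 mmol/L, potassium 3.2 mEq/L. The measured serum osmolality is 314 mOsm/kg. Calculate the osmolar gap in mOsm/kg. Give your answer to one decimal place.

Calculated osmolality = 2·Na + glucose/18 + urea
= 2·140 + 94/18 + 4.3
= 280 + 5.22 + 4.30
= 289.52 mOsm/kg ≈ 289.5 mOsm/kg
Osmolar gap = measured − calculated = 314 − 289.5 = 24.5 mOsm/kg

24.5 mOsm/kg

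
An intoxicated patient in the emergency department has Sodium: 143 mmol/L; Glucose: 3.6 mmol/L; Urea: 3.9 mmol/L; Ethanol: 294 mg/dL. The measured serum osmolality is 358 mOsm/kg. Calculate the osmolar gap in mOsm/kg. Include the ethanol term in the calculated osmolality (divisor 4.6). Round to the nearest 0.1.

Calculated osmolality = 2·Na + glucose + urea + ethanol/4.6
= 2·143 + 3.6 + 3.9 + 294/4.6
= 286 + 3.60 + 3.90 + 63.91
= 357.41 mOsm/kg ≈ 357.4 mOsm/kg
Osmolar gap = measured − calculated = 358 − 357.4 = 0.6 mOsm/kg

0.6 mOsm/kg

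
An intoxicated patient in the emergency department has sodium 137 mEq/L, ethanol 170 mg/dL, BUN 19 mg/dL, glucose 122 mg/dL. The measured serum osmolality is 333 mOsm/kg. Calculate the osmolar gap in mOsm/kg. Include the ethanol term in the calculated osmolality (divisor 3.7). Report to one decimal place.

Calculated osmolality = 2·Na + glucose/18 + BUN/2.8 + ethanol/3.7
= 2·137 + 122/18 + 19/2.8 + 170/3.7
= 274 + 6.78 + 6.79 + 45.95
= 333.52 mOsm/kg ≈ 333.5 mOsm/kg
Osmolar gap = measured − calculated = 333 − 333.5 = -0.5 mOsm/kg

-0.5 mOsm/kg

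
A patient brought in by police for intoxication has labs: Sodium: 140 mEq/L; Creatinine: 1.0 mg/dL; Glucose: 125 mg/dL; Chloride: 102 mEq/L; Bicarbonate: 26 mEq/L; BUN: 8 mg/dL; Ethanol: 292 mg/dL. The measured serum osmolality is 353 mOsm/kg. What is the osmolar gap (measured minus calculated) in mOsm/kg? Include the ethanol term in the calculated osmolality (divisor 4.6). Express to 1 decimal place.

Calculated osmolality = 2·Na + glucose/18 + BUN/2.8 + ethanol/4.6
= 2·140 + 125/18 + 8/2.8 + 292/4.6
= 280 + 6.94 + 2.86 + 63.48
= 353.28 mOsm/kg ≈ 353.3 mOsm/kg
Osmolar gap = measured − calculated = 353 − 353.3 = -0.3 mOsm/kg

-0.3 mOsm/kg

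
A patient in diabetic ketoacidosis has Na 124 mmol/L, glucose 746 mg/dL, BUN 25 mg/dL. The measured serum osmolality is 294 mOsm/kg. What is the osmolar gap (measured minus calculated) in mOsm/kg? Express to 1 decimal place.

-4.4 mOsm/kg

Calculated osmolality = 2·Na + glucose/18 + BUN/2.8
= 2·124 + 746/18 + 25/2.8
= 248 + 41.44 + 8.93
= 298.37 mOsm/kg ≈ 298.4 mOsm/kg
Osmolar gap = measured − calculated = 294 − 298.4 = -4.4 mOsm/kg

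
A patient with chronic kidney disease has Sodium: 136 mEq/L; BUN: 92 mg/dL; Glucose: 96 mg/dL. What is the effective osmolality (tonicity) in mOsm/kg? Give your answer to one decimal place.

Effective osmolality excludes urea (freely permeant across cell membranes):
2·Na + glucose/18
= 2·136 + 96/18
= 272 + 5.33
= 277.33 mOsm/kg

277.3 mOsm/kg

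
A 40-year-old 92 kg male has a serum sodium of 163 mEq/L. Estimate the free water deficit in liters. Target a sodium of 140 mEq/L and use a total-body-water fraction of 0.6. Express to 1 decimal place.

TBW = 0.6 · 92 = 55.2 L
Free water deficit = TBW · (Na/140 − 1)
= 55.2 · (163/140 − 1)
= 55.2 · 0.1643
= 9.07 L

9.1 L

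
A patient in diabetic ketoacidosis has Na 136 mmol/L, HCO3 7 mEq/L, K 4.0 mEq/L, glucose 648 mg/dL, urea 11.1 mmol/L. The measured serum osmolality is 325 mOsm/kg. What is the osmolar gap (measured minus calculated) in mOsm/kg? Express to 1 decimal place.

5.9 mOsm/kg

Calculated osmolality = 2·Na + glucose/18 + urea
= 2·136 + 648/18 + 11.1
= 272 + 36 + 11.10
= 319.1 mOsm/kg ≈ 319.1 mOsm/kg
Osmolar gap = measured − calculated = 325 − 319.1 = 5.9 mOsm/kg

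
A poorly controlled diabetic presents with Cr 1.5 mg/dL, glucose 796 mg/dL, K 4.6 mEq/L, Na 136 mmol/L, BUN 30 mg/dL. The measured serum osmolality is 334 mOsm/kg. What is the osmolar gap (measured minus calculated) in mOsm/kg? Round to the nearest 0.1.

Calculated osmolality = 2·Na + glucose/18 + BUN/2.8
= 2·136 + 796/18 + 30/2.8
= 272 + 44.22 + 10.71
= 326.93 mOsm/kg ≈ 326.9 mOsm/kg
Osmolar gap = measured − calculated = 334 − 326.9 = 7.1 mOsm/kg

7.1 mOsm/kg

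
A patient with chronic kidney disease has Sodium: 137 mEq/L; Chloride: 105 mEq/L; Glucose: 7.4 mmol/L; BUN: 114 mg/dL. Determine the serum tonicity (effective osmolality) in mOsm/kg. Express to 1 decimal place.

Effective osmolality excludes urea (freely permeant across cell membranes):
2·Na + glucose
= 2·137 + 7.4
= 274 + 7.4
= 281.4 mOsm/kg

281.4 mOsm/kg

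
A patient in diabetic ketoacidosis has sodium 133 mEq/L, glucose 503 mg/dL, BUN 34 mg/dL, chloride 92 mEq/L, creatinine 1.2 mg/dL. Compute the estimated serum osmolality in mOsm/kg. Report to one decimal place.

306.1 mOsm/kg

Calculated osmolality = 2·Na + glucose/18 + BUN/2.8
= 2·133 + 503/18 + 34/2.8
= 266 + 27.94 + 12.14
= 306.08 mOsm/kg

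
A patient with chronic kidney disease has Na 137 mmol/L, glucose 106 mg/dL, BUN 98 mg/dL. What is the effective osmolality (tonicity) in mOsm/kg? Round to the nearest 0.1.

Effective osmolality excludes urea (freely permeant across cell membranes):
2·Na + glucose/18
= 2·137 + 106/18
= 274 + 5.89
= 279.89 mOsm/kg

279.9 mOsm/kg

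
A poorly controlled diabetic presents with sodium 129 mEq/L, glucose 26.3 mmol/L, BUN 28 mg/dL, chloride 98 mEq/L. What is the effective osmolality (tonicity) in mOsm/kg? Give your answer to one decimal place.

284.3 mOsm/kg

Effective osmolality excludes urea (freely permeant across cell membranes):
2·Na + glucose
= 2·129 + 26.3
= 258 + 26.3
= 284.3 mOsm/kg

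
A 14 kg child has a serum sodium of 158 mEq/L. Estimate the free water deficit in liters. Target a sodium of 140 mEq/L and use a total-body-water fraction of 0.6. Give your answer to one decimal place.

1.1 L

TBW = 0.6 · 14 = 8.4 L
Free water deficit = TBW · (Na/140 − 1)
= 8.4 · (158/140 − 1)
= 8.4 · 0.1286
= 1.08 L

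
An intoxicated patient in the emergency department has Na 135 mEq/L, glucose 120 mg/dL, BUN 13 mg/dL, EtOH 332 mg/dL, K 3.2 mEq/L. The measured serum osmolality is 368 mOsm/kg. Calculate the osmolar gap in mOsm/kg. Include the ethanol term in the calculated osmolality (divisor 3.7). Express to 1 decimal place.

Calculated osmolality = 2·Na + glucose/18 + BUN/2.8 + ethanol/3.7
= 2·135 + 120/18 + 13/2.8 + 332/3.7
= 270 + 6.67 + 4.64 + 89.73
= 371.04 mOsm/kg ≈ 371.0 mOsm/kg
Osmolar gap = measured − calculated = 368 − 371.0 = -3.0 mOsm/kg

-3.0 mOsm/kg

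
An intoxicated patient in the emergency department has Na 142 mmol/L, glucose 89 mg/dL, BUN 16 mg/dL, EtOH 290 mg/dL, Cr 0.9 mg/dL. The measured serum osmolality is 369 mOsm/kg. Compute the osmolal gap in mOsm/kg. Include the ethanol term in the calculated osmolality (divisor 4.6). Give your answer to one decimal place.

Calculated osmolality = 2·Na + glucose/18 + BUN/2.8 + ethanol/4.6
= 2·142 + 89/18 + 16/2.8 + 290/4.6
= 284 + 4.94 + 5.71 + 63.04
= 357.69 mOsm/kg ≈ 357.7 mOsm/kg
Osmolar gap = measured − calculated = 369 − 357.7 = 11.3 mOsm/kg

11.3 mOsm/kg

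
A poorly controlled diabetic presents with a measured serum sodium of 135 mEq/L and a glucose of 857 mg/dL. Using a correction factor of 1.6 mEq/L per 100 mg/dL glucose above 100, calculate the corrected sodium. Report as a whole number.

147 mEq/L

Corrected Na = measured Na + 1.6 · (glucose − 100)/100
= 135 + 1.6 · (857 − 100)/100
= 135 + 12.1
= 147.1 mEq/L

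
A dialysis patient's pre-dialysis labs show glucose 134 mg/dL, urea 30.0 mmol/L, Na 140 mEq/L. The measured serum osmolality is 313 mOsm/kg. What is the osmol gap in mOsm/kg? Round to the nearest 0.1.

Calculated osmolality = 2·Na + glucose/18 + urea
= 2·140 + 134/18 + 30
= 280 + 7.44 + 30
= 317.44 mOsm/kg ≈ 317.4 mOsm/kg
Osmolar gap = measured − calculated = 313 − 317.4 = -4.4 mOsm/kg

-4.4 mOsm/kg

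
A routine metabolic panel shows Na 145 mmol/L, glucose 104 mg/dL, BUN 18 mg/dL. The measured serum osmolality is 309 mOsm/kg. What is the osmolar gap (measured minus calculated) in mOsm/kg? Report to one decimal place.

6.8 mOsm/kg

Calculated osmolality = 2·Na + glucose/18 + BUN/2.8
= 2·145 + 104/18 + 18/2.8
= 290 + 5.78 + 6.43
= 302.21 mOsm/kg ≈ 302.2 mOsm/kg
Osmolar gap = measured − calculated = 309 − 302.2 = 6.8 mOsm/kg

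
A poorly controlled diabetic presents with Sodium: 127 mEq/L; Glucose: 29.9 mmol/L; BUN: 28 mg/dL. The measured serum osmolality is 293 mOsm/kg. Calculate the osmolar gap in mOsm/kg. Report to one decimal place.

Calculated osmolality = 2·Na + glucose + BUN/2.8
= 2·127 + 29.9 + 28/2.8
= 254 + 29.90 + 10
= 293.9 mOsm/kg ≈ 293.9 mOsm/kg
Osmolar gap = measured − calculated = 293 − 293.9 = -0.9 mOsm/kg

-0.9 mOsm/kg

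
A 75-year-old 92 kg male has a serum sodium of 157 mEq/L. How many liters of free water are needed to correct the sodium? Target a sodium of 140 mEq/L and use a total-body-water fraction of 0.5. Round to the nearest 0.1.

TBW = 0.5 · 92 = 46 L
Free water deficit = TBW · (Na/140 − 1)
= 46 · (157/140 − 1)
= 46 · 0.1214
= 5.58 L

5.6 L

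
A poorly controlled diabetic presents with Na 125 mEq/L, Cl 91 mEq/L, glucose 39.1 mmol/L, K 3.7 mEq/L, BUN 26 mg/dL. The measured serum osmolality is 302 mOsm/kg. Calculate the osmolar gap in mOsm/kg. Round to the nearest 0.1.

3.6 mOsm/kg

Calculated osmolality = 2·Na + glucose + BUN/2.8
= 2·125 + 39.1 + 26/2.8
= 250 + 39.10 + 9.29
= 298.39 mOsm/kg ≈ 298.4 mOsm/kg
Osmolar gap = measured − calculated = 302 − 298.4 = 3.6 mOsm/kg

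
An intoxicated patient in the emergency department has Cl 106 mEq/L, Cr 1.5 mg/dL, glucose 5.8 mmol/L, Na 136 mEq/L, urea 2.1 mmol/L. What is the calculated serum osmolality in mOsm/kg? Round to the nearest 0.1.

Calculated osmolality = 2·Na + glucose + urea
= 2·136 + 5.8 + 2.1
= 272 + 5.80 + 2.10
= 279.9 mOsm/kg

279.9 mOsm/kg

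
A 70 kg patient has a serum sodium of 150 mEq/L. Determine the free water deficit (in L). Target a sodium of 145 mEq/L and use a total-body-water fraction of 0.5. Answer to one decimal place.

1.2 L

TBW = 0.5 · 70 = 35 L
Free water deficit = TBW · (Na/145 − 1)
= 35 · (150/145 − 1)
= 35 · 0.0345
= 1.21 L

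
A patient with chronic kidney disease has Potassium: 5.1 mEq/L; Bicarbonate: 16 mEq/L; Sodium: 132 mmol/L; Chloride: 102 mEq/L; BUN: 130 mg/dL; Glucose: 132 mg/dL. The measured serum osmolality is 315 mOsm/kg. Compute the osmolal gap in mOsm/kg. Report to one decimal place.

-2.8 mOsm/kg

Calculated osmolality = 2·Na + glucose/18 + BUN/2.8
= 2·132 + 132/18 + 130/2.8
= 264 + 7.33 + 46.43
= 317.76 mOsm/kg ≈ 317.8 mOsm/kg
Osmolar gap = measured − calculated = 315 − 317.8 = -2.8 mOsm/kg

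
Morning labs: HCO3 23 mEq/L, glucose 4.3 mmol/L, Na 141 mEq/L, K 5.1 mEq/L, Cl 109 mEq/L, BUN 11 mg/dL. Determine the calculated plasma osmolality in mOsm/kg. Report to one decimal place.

290.2 mOsm/kg

Calculated osmolality = 2·Na + glucose + BUN/2.8
= 2·141 + 4.3 + 11/2.8
= 282 + 4.30 + 3.93
= 290.23 mOsm/kg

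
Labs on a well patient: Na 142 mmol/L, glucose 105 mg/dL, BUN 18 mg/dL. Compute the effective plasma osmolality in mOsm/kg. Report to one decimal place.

Effective osmolality excludes urea (freely permeant across cell membranes):
2·Na + glucose/18
= 2·142 + 105/18
= 284 + 5.83
= 289.83 mOsm/kg

289.8 mOsm/kg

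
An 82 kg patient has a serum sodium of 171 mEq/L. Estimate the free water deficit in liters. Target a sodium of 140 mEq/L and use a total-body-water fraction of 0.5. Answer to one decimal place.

TBW = 0.5 · 82 = 41 L
Free water deficit = TBW · (Na/140 − 1)
= 41 · (171/140 − 1)
= 41 · 0.2214
= 9.08 L

9.1 L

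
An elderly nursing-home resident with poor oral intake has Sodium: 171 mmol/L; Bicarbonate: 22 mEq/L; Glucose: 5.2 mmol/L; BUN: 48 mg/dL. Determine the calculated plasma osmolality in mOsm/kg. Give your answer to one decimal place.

364.3 mOsm/kg

Calculated osmolality = 2·Na + glucose + BUN/2.8
= 2·171 + 5.2 + 48/2.8
= 342 + 5.20 + 17.14
= 364.34 mOsm/kg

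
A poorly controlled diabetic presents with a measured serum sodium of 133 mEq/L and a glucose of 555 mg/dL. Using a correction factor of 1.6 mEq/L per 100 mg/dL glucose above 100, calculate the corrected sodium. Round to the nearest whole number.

140 mEq/L

Corrected Na = measured Na + 1.6 · (glucose − 100)/100
= 133 + 1.6 · (555 − 100)/100
= 133 + 7.3
= 140.3 mEq/L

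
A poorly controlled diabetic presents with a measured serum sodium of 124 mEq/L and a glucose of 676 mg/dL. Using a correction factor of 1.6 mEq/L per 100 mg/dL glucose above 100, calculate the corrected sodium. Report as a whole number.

133 mEq/L

Corrected Na = measured Na + 1.6 · (glucose − 100)/100
= 124 + 1.6 · (676 − 100)/100
= 124 + 9.2
= 133.2 mEq/L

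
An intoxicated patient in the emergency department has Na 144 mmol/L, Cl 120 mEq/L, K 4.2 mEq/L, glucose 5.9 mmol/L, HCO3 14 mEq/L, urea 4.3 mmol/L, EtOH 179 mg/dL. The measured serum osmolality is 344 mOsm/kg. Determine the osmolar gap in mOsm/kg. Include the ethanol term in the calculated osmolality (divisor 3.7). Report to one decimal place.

Calculated osmolality = 2·Na + glucose + urea + ethanol/3.7
= 2·144 + 5.9 + 4.3 + 179/3.7
= 288 + 5.90 + 4.30 + 48.38
= 346.58 mOsm/kg ≈ 346.6 mOsm/kg
Osmolar gap = measured − calculated = 344 − 346.6 = -2.6 mOsm/kg

-2.6 mOsm/kg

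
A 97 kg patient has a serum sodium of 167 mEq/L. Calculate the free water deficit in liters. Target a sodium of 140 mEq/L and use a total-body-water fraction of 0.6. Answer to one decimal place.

TBW = 0.6 · 97 = 58.2 L
Free water deficit = TBW · (Na/140 − 1)
= 58.2 · (167/140 − 1)
= 58.2 · 0.1929
= 11.23 L

11.2 L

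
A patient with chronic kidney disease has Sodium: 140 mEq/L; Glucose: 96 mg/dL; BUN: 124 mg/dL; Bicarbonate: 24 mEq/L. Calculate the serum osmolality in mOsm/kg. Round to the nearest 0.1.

329.6 mOsm/kg

Calculated osmolality = 2·Na + glucose/18 + BUN/2.8
= 2·140 + 96/18 + 124/2.8
= 280 + 5.33 + 44.29
= 329.62 mOsm/kg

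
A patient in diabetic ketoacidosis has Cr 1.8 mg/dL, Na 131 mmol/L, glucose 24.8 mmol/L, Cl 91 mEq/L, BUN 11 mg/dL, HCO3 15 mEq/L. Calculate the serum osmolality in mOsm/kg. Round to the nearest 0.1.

Calculated osmolality = 2·Na + glucose + BUN/2.8
= 2·131 + 24.8 + 11/2.8
= 262 + 24.80 + 3.93
= 290.73 mOsm/kg

290.7 mOsm/kg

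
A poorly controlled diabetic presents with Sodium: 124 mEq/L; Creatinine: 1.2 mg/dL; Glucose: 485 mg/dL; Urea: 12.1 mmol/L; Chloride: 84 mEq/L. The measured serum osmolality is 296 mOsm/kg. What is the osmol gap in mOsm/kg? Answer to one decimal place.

Calculated osmolality = 2·Na + glucose/18 + urea
= 2·124 + 485/18 + 12.1
= 248 + 26.94 + 12.10
= 287.04 mOsm/kg ≈ 287.0 mOsm/kg
Osmolar gap = measured − calculated = 296 − 287.0 = 9.0 mOsm/kg

9.0 mOsm/kg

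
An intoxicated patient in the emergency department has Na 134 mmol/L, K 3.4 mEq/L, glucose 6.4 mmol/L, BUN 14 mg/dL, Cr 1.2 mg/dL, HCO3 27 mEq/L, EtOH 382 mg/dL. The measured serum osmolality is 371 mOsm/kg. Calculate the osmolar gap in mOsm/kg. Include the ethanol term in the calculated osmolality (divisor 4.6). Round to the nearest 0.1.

8.6 mOsm/kg

Calculated osmolality = 2·Na + glucose + BUN/2.8 + ethanol/4.6
= 2·134 + 6.4 + 14/2.8 + 382/4.6
= 268 + 6.40 + 5 + 83.04
= 362.44 mOsm/kg ≈ 362.4 mOsm/kg
Osmolar gap = measured − calculated = 371 − 362.4 = 8.6 mOsm/kg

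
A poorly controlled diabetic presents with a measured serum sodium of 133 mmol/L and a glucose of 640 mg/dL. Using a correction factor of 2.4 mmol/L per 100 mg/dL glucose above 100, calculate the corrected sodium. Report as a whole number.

Corrected Na = measured Na + 2.4 · (glucose − 100)/100
= 133 + 2.4 · (640 − 100)/100
= 133 + 13
= 146 mmol/L

146 mmol/L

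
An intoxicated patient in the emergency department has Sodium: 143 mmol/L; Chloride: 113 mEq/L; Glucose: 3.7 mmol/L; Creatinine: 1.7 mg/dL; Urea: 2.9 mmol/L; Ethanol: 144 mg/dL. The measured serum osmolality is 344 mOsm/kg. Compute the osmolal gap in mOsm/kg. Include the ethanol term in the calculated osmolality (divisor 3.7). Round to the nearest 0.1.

Calculated osmolality = 2·Na + glucose + urea + ethanol/3.7
= 2·143 + 3.7 + 2.9 + 144/3.7
= 286 + 3.70 + 2.90 + 38.92
= 331.52 mOsm/kg ≈ 331.5 mOsm/kg
Osmolar gap = measured − calculated = 344 − 331.5 = 12.5 mOsm/kg

12.5 mOsm/kg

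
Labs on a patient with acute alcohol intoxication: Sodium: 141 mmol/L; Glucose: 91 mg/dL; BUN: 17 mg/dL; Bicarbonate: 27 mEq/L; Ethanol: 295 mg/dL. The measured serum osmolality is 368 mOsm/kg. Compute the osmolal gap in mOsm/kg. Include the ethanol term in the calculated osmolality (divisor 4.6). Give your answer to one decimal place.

10.7 mOsm/kg

Calculated osmolality = 2·Na + glucose/18 + BUN/2.8 + ethanol/4.6
= 2·141 + 91/18 + 17/2.8 + 295/4.6
= 282 + 5.06 + 6.07 + 64.13
= 357.26 mOsm/kg ≈ 357.3 mOsm/kg
Osmolar gap = measured − calculated = 368 − 357.3 = 10.7 mOsm/kg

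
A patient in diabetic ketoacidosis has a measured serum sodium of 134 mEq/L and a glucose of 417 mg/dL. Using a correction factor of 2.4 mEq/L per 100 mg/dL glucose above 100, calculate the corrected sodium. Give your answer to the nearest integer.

142 mEq/L

Corrected Na = measured Na + 2.4 · (glucose − 100)/100
= 134 + 2.4 · (417 − 100)/100
= 134 + 7.6
= 141.6 mEq/L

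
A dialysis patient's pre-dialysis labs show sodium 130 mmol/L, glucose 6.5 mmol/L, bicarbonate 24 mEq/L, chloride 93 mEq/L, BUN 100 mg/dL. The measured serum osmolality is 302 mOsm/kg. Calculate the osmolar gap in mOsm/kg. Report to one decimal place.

Calculated osmolality = 2·Na + glucose + BUN/2.8
= 2·130 + 6.5 + 100/2.8
= 260 + 6.50 + 35.71
= 302.21 mOsm/kg ≈ 302.2 mOsm/kg
Osmolar gap = measured − calculated = 302 − 302.2 = -0.2 mOsm/kg

-0.2 mOsm/kg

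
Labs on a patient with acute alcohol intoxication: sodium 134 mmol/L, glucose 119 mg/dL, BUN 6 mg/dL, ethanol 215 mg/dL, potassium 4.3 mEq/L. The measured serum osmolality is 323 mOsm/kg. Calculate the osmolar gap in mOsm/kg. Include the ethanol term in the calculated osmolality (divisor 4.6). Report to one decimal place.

-0.5 mOsm/kg

Calculated osmolality = 2·Na + glucose/18 + BUN/2.8 + ethanol/4.6
= 2·134 + 119/18 + 6/2.8 + 215/4.6
= 268 + 6.61 + 2.14 + 46.74
= 323.49 mOsm/kg ≈ 323.5 mOsm/kg
Osmolar gap = measured − calculated = 323 − 323.5 = -0.5 mOsm/kg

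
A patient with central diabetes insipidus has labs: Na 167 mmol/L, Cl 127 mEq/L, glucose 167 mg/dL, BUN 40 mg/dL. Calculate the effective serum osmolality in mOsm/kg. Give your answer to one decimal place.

343.3 mOsm/kg

Effective osmolality excludes urea (freely permeant across cell membranes):
2·Na + glucose/18
= 2·167 + 167/18
= 334 + 9.28
= 343.28 mOsm/kg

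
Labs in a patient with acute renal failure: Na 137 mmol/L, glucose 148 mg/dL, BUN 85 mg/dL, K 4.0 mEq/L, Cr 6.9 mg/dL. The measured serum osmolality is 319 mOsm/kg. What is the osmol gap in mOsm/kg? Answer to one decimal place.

6.4 mOsm/kg

Calculated osmolality = 2·Na + glucose/18 + BUN/2.8
= 2·137 + 148/18 + 85/2.8
= 274 + 8.22 + 30.36
= 312.58 mOsm/kg ≈ 312.6 mOsm/kg
Osmolar gap = measured − calculated = 319 − 312.6 = 6.4 mOsm/kg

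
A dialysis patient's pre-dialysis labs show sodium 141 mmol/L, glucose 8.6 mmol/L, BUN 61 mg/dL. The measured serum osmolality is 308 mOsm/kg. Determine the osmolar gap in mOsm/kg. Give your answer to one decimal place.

-4.4 mOsm/kg

Calculated osmolality = 2·Na + glucose + BUN/2.8
= 2·141 + 8.6 + 61/2.8
= 282 + 8.60 + 21.79
= 312.39 mOsm/kg ≈ 312.4 mOsm/kg
Osmolar gap = measured − calculated = 308 − 312.4 = -4.4 mOsm/kg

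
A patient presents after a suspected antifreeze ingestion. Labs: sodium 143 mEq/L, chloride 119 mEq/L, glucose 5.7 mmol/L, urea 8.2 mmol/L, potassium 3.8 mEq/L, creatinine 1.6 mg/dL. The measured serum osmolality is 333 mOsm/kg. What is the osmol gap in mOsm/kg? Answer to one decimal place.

Calculated osmolality = 2·Na + glucose + urea
= 2·143 + 5.7 + 8.2
= 286 + 5.70 + 8.20
= 299.9 mOsm/kg ≈ 299.9 mOsm/kg
Osmolar gap = measured − calculated = 333 − 299.9 = 33.1 mOsm/kg

33.1 mOsm/kg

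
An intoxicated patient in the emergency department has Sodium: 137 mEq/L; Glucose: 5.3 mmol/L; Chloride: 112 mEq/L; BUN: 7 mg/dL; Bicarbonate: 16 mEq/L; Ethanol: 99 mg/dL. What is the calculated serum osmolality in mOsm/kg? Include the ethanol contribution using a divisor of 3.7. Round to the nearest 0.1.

308.6 mOsm/kg

Calculated osmolality = 2·Na + glucose + BUN/2.8 + ethanol/3.7
= 2·137 + 5.3 + 7/2.8 + 99/3.7
= 274 + 5.30 + 2.50 + 26.76
= 308.56 mOsm/kg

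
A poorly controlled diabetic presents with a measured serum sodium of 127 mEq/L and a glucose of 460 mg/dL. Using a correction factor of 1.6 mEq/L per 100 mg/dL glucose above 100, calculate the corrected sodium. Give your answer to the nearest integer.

133 mEq/L

Corrected Na = measured Na + 1.6 · (glucose − 100)/100
= 127 + 1.6 · (460 − 100)/100
= 127 + 5.8
= 132.8 mEq/L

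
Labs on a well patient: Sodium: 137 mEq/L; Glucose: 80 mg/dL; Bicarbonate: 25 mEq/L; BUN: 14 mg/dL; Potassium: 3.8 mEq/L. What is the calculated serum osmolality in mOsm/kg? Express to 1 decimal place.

Calculated osmolality = 2·Na + glucose/18 + BUN/2.8
= 2·137 + 80/18 + 14/2.8
= 274 + 4.44 + 5
= 283.44 mOsm/kg

283.4 mOsm/kg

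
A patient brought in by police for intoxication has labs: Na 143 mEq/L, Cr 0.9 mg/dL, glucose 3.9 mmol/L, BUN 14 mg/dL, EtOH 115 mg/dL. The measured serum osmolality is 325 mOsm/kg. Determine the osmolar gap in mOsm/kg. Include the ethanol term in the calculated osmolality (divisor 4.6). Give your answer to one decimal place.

Calculated osmolality = 2·Na + glucose + BUN/2.8 + ethanol/4.6
= 2·143 + 3.9 + 14/2.8 + 115/4.6
= 286 + 3.90 + 5 + 25
= 319.9 mOsm/kg ≈ 319.9 mOsm/kg
Osmolar gap = measured − calculated = 325 − 319.9 = 5.1 mOsm/kg

5.1 mOsm/kg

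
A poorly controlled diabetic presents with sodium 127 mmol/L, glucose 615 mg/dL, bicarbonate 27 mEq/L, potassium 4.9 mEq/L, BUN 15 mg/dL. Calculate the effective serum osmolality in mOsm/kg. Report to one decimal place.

Effective osmolality excludes urea (freely permeant across cell membranes):
2·Na + glucose/18
= 2·127 + 615/18
= 254 + 34.17
= 288.17 mOsm/kg

288.2 mOsm/kg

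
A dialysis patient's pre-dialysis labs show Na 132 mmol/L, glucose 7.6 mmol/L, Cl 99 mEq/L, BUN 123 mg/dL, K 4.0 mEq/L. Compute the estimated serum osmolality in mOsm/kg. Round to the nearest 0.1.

Calculated osmolality = 2·Na + glucose + BUN/2.8
= 2·132 + 7.6 + 123/2.8
= 264 + 7.60 + 43.93
= 315.53 mOsm/kg

315.5 mOsm/kg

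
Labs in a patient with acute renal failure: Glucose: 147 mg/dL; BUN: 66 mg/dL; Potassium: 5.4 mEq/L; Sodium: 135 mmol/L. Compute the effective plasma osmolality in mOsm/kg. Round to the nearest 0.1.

Effective osmolality excludes urea (freely permeant across cell membranes):
2·Na + glucose/18
= 2·135 + 147/18
= 270 + 8.17
= 278.17 mOsm/kg

278.2 mOsm/kg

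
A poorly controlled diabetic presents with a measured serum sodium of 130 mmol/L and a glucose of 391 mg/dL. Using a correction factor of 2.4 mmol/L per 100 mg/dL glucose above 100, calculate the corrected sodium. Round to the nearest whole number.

Corrected Na = measured Na + 2.4 · (glucose − 100)/100
= 130 + 2.4 · (391 − 100)/100
= 130 + 7
= 137 mmol/L

137 mmol/L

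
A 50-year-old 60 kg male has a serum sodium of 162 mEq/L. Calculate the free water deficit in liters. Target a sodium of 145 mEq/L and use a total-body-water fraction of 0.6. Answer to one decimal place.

4.2 L

TBW = 0.6 · 60 = 36 L
Free water deficit = TBW · (Na/145 − 1)
= 36 · (162/145 − 1)
= 36 · 0.1172
= 4.22 L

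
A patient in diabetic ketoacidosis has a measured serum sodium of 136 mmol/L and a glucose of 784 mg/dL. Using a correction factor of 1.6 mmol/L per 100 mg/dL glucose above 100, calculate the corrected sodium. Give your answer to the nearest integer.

147 mmol/L

Corrected Na = measured Na + 1.6 · (glucose − 100)/100
= 136 + 1.6 · (784 − 100)/100
= 136 + 10.9
= 146.9 mmol/L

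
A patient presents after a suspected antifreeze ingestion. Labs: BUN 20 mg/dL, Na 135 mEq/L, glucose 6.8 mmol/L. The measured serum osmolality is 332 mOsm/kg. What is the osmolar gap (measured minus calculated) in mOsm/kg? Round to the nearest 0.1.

48.1 mOsm/kg

Calculated osmolality = 2·Na + glucose + BUN/2.8
= 2·135 + 6.8 + 20/2.8
= 270 + 6.80 + 7.14
= 283.94 mOsm/kg ≈ 283.9 mOsm/kg
Osmolar gap = measured − calculated = 332 − 283.9 = 48.1 mOsm/kg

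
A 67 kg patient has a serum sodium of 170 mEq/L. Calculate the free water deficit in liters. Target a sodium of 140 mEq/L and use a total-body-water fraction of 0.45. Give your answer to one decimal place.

6.5 L

TBW = 0.45 · 67 = 30.15 L
Free water deficit = TBW · (Na/140 − 1)
= 30.15 · (170/140 − 1)
= 30.15 · 0.2143
= 6.46 L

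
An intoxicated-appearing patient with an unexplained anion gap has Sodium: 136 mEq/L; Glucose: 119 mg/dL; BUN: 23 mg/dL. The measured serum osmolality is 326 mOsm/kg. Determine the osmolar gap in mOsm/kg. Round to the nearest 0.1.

Calculated osmolality = 2·Na + glucose/18 + BUN/2.8
= 2·136 + 119/18 + 23/2.8
= 272 + 6.61 + 8.21
= 286.82 mOsm/kg ≈ 286.8 mOsm/kg
Osmolar gap = measured − calculated = 326 − 286.8 = 39.2 mOsm/kg

39.2 mOsm/kg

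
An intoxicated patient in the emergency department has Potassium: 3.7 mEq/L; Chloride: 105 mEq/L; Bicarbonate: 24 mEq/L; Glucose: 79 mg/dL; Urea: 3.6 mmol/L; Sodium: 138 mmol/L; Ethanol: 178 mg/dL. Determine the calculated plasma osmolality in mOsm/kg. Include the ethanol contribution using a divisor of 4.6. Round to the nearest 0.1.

Calculated osmolality = 2·Na + glucose/18 + urea + ethanol/4.6
= 2·138 + 79/18 + 3.6 + 178/4.6
= 276 + 4.39 + 3.60 + 38.70
= 322.69 mOsm/kg

322.7 mOsm/kg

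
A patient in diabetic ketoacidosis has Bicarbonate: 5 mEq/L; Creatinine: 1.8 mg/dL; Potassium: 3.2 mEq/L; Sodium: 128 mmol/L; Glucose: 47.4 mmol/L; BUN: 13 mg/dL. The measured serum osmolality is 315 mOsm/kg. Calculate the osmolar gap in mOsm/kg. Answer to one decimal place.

Calculated osmolality = 2·Na + glucose + BUN/2.8
= 2·128 + 47.4 + 13/2.8
= 256 + 47.40 + 4.64
= 308.04 mOsm/kg ≈ 308.0 mOsm/kg
Osmolar gap = measured − calculated = 315 − 308.0 = 7.0 mOsm/kg

7.0 mOsm/kg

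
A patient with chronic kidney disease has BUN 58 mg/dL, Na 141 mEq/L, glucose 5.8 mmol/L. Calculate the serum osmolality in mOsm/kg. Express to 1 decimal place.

308.5 mOsm/kg

Calculated osmolality = 2·Na + glucose + BUN/2.8
= 2·141 + 5.8 + 58/2.8
= 282 + 5.80 + 20.71
= 308.51 mOsm/kg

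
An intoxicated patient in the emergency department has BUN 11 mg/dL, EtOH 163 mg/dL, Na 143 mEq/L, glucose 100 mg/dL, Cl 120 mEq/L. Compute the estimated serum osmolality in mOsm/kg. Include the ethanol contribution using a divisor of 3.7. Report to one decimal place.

339.5 mOsm/kg

Calculated osmolality = 2·Na + glucose/18 + BUN/2.8 + ethanol/3.7
= 2·143 + 100/18 + 11/2.8 + 163/3.7
= 286 + 5.56 + 3.93 + 44.05
= 339.54 mOsm/kg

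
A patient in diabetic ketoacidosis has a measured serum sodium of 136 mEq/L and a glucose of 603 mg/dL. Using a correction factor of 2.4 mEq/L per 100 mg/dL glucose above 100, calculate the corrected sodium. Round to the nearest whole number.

Corrected Na = measured Na + 2.4 · (glucose − 100)/100
= 136 + 2.4 · (603 − 100)/100
= 136 + 12.1
= 148.1 mEq/L

148 mEq/L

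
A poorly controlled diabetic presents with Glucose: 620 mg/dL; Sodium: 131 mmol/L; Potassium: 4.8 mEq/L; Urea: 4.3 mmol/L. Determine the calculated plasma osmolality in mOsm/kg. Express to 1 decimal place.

Calculated osmolality = 2·Na + glucose/18 + urea
= 2·131 + 620/18 + 4.3
= 262 + 34.44 + 4.30
= 300.74 mOsm/kg

300.7 mOsm/kg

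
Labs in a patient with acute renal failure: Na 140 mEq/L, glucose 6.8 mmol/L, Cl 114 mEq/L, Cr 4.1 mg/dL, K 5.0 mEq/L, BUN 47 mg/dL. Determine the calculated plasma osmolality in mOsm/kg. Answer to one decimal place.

303.6 mOsm/kg

Calculated osmolality = 2·Na + glucose + BUN/2.8
= 2·140 + 6.8 + 47/2.8
= 280 + 6.80 + 16.79
= 303.59 mOsm/kg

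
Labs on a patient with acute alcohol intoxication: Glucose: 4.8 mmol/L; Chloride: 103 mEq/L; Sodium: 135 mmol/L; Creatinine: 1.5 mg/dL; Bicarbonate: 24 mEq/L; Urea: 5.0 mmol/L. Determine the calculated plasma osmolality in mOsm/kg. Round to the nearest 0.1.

Calculated osmolality = 2·Na + glucose + urea
= 2·135 + 4.8 + 5
= 270 + 4.80 + 5
= 279.8 mOsm/kg

279.8 mOsm/kg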